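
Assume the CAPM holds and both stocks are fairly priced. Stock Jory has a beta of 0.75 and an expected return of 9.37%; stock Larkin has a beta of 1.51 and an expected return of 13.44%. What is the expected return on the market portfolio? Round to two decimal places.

10.71%

Both satisfy E(R) = R_f + β·MRP, so the slope of the SML is
MRP = (13.44% − 9.37%) / (1.51 − 0.75) = 4.07% / 0.76 = 5.3553%
R_f = E(R_Jory) − β_Jory·MRP = 9.37% − 0.75 × 5.3553% = 5.3535%
E(R_m) = R_f + MRP = 5.3535% + 5.3553% = 10.71%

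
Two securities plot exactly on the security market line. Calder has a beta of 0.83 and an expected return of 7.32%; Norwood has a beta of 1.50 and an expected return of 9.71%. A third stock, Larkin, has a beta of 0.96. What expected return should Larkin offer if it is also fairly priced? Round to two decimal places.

7.78%

MRP (SML slope) = (9.71% − 7.32%) / (1.50 − 0.83) = 2.39% / 0.67 = 3.5672%
R_f (intercept) = 7.32% − 0.83 × 3.5672% = 4.3592%
E(R_Larkin) = R_f + β × MRP = 4.3592% + 0.96 × 3.5672% = 7.78%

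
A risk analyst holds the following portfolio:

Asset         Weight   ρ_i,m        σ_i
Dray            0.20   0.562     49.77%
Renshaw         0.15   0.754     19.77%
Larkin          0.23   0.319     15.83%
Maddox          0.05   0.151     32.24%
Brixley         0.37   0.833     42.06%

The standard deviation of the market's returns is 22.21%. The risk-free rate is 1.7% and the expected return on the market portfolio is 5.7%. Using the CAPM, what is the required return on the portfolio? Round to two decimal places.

5.70%

β_Dray = 0.562 × 49.77% / 22.21% = 1.2594
β_Renshaw = 0.754 × 19.77% / 22.21% = 0.6712
β_Larkin = 0.319 × 15.83% / 22.21% = 0.2274
β_Maddox = 0.151 × 32.24% / 22.21% = 0.2192
β_Brixley = 0.833 × 42.06% / 22.21% = 1.5775
β_P = Σ w_i β_i = 0.20×1.2594 + 0.15×0.6712 + 0.23×0.2274 + 0.05×0.2192 + 0.37×1.5775 = 0.9995
MRP = 5.7% − 1.7% = 4.00%
E(R_P) = R_f + β_P × MRP = 1.7% + 0.9995 × 4.0% = 5.70%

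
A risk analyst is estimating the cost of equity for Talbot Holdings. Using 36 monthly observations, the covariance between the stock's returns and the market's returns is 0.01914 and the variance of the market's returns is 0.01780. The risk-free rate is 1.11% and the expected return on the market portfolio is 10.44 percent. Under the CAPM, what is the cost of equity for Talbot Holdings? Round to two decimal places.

β = Cov(R_i, R_m) / Var(R_m) = 0.01914 / 0.01780 = 1.0753
MRP = 10.44% − 1.11% = 9.33%
E(R) = R_f + β × MRP = 1.11% + 1.0753 × 9.33% = 11.14%

11.14%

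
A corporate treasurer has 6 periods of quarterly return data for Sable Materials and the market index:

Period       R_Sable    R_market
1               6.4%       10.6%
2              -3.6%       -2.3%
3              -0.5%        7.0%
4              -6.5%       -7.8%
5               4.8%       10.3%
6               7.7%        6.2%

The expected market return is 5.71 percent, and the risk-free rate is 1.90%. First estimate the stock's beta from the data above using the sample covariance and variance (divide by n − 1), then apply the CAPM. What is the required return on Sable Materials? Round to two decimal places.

Mean R_i = (6.4 − 3.6 − 0.5 − 6.5 + 4.8 + 7.7) / 6 = 1.3833%
Mean R_m = (10.6 − 2.3 + 7.0 − 7.8 + 10.3 + 6.2) / 6 = 4.0000%
Σ(R_i − R̄_i)(R_m − R̄_m) = 187.3000  ⇒  Cov = 187.3000 / 5 = 37.4600
Σ(R_m − R̄_m)² = 276.0200  ⇒  Var(R_m) = 276.0200 / 5 = 55.2040
β = Cov / Var(R_m) = 37.4600 / 55.2040 = 0.6786
MRP = 5.71% − 1.90% = 3.81%
E(R) = R_f + β × MRP = 1.90% + 0.6786 × 3.81% = 4.49%

4.49%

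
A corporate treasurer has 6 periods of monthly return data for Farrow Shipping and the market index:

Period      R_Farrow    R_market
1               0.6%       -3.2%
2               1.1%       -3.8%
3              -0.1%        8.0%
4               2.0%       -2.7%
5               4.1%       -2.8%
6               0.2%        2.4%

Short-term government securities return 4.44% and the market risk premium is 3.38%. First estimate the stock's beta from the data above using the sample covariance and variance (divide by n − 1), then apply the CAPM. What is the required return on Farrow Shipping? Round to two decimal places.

3.80%

Mean R_i = (0.6 + 1.1 − 0.1 + 2.0 + 4.1 + 0.2) / 6 = 1.3167%
Mean R_m = (-3.2 − 3.8 + 8.0 − 2.7 − 2.8 + 2.4) / 6 = -0.3500%
Σ(R_i − R̄_i)(R_m − R̄_m) = -20.5350  ⇒  Cov = -20.5350 / 5 = -4.1070
Σ(R_m − R̄_m)² = 108.8350  ⇒  Var(R_m) = 108.8350 / 5 = 21.7670
β = Cov / Var(R_m) = -4.1070 / 21.7670 = -0.1887
E(R) = R_f + β × MRP = 4.44% + -0.1887 × 3.38% = 3.80%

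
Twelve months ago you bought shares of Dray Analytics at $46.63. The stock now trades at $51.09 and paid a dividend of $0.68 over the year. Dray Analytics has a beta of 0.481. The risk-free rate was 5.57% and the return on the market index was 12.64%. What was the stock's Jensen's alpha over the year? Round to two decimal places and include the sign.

+2.05%

Realised HPR = (P1 + D1 − P0) / P0 = (51.09 + 0.68 − 46.63) / 46.63 = 5.14 / 46.63 = 11.0229%
MRP = 12.64% − 5.57% = 7.07%
CAPM required = R_f + β·MRP = 5.57% + 0.481 × 7.07% = 8.97067%
α = realised − required = 11.0229% − 8.97067% = +2.05%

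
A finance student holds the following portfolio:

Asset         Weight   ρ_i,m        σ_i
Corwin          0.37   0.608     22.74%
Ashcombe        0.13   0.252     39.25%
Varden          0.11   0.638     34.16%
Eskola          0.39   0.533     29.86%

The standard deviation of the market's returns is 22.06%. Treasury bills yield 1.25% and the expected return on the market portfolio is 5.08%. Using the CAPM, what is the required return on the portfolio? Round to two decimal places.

β_Corwin = 0.608 × 22.74% / 22.06% = 0.6267
β_Ashcombe = 0.252 × 39.25% / 22.06% = 0.4484
β_Varden = 0.638 × 34.16% / 22.06% = 0.9879
β_Eskola = 0.533 × 29.86% / 22.06% = 0.7215
β_P = Σ w_i β_i = 0.37×0.6267 + 0.13×0.4484 + 0.11×0.9879 + 0.39×0.7215 = 0.6802
MRP = 5.08% − 1.25% = 3.83%
E(R_P) = R_f + β_P × MRP = 1.25% + 0.6802 × 3.83% = 3.86%

3.86%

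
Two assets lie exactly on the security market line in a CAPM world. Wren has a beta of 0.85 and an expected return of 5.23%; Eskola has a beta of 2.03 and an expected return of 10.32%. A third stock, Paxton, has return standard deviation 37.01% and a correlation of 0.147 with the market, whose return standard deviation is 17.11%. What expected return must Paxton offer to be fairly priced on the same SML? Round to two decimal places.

2.94%

MRP = (10.32% − 5.23%) / (2.03 − 0.85) = 4.3136%
R_f = 5.23% − 0.85 × 4.3136% = 1.5634%
β_Paxton = ρ·σ_i/σ_m = 0.147 × 37.01 / 17.11 = 0.3180
E(R_Paxton) = R_f + β × MRP = 1.5634% + 0.3180 × 4.3136% = 2.94%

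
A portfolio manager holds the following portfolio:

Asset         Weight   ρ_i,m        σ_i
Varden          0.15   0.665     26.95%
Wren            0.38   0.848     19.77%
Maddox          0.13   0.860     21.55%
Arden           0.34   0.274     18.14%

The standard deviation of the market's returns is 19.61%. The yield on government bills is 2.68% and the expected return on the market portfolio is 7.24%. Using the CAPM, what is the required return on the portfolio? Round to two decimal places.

5.74%

β_Varden = 0.665 × 26.95% / 19.61% = 0.9139
β_Wren = 0.848 × 19.77% / 19.61% = 0.8549
β_Maddox = 0.860 × 21.55% / 19.61% = 0.9451
β_Arden = 0.274 × 18.14% / 19.61% = 0.2535
β_P = Σ w_i β_i = 0.15×0.9139 + 0.38×0.8549 + 0.13×0.9451 + 0.34×0.2535 = 0.6710
MRP = 7.24% − 2.68% = 4.56%
E(R_P) = R_f + β_P × MRP = 2.68% + 0.6710 × 4.56% = 5.74%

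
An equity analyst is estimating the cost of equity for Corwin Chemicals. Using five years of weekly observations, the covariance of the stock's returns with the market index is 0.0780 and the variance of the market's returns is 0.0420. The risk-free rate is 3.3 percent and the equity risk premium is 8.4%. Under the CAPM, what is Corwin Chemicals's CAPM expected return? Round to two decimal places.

β = Cov(R_i, R_m) / Var(R_m) = 0.0780 / 0.0420 = 1.8571
E(R) = R_f + β × MRP = 3.3% + 1.8571 × 8.4% = 18.90%

18.90%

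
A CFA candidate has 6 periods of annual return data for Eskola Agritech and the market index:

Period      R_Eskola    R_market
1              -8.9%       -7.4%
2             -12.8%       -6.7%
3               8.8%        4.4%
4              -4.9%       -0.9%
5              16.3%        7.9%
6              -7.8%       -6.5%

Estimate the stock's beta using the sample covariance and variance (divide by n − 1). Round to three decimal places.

1.711

Mean R_i = (-8.9 − 12.8 + 8.8 − 4.9 + 16.3 − 7.8) / 6 = -1.5500%
Mean R_m = (-7.4 − 6.7 + 4.4 − 0.9 + 7.9 − 6.5) / 6 = -1.5333%
Σ(R_i − R̄_i)(R_m − R̄_m) = 359.9600  ⇒  Cov = 359.9600 / 5 = 71.9920
Σ(R_m − R̄_m)² = 210.3733  ⇒  Var(R_m) = 210.3733 / 5 = 42.0747
β = Cov / Var(R_m) = 71.9920 / 42.0747 = 1.7111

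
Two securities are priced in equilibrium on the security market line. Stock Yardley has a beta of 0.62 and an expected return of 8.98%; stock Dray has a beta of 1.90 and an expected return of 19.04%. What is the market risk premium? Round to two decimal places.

7.86%

Both satisfy E(R) = R_f + β·MRP, so the slope of the SML is
MRP = (19.04% − 8.98%) / (1.90 − 0.62) = 10.06% / 1.28 = 7.8594%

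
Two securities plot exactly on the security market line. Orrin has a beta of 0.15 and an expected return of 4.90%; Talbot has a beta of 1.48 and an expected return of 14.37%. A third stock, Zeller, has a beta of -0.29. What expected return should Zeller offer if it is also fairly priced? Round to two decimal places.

MRP (SML slope) = (14.37% − 4.90%) / (1.48 − 0.15) = 9.47% / 1.33 = 7.1203%
R_f (intercept) = 4.90% − 0.15 × 7.1203% = 3.8320%
E(R_Zeller) = R_f + β × MRP = 3.8320% + -0.29 × 7.1203% = 1.77%

1.77%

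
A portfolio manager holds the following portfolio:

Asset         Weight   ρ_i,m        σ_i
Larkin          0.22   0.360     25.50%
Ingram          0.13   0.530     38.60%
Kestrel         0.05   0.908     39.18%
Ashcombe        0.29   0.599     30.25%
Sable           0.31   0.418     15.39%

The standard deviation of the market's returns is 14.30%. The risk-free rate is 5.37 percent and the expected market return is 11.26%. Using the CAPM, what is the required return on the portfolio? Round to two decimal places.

11.02%

β_Larkin = 0.360 × 25.50% / 14.30% = 0.6420
β_Ingram = 0.530 × 38.60% / 14.30% = 1.4306
β_Kestrel = 0.908 × 39.18% / 14.30% = 2.4878
β_Ashcombe = 0.599 × 30.25% / 14.30% = 1.2671
β_Sable = 0.418 × 15.39% / 14.30% = 0.4499
β_P = Σ w_i β_i = 0.22×0.6420 + 0.13×1.4306 + 0.05×2.4878 + 0.29×1.2671 + 0.31×0.4499 = 0.9585
MRP = 11.26% − 5.37% = 5.89%
E(R_P) = R_f + β_P × MRP = 5.37% + 0.9585 × 5.89% = 11.02%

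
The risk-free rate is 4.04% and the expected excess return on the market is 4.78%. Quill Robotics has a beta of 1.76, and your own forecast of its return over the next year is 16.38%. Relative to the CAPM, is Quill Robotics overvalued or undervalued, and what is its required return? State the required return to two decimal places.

Undervalued; required return 12.45%

Required return = R_f + β·MRP = 4.04% + 1.76 × 4.78% = 12.45%
Forecast 16.38% > required 12.45% → the stock plots above the SML → undervalued.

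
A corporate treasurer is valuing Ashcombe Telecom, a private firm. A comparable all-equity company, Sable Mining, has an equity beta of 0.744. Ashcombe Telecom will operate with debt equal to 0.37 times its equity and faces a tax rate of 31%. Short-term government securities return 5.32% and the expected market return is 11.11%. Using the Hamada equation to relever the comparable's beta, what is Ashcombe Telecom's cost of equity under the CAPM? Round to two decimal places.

β_L = β_U × [1 + (1 − t)(D/E)] = 0.744 × [1 + (1 − 0.31) × 0.37]
    = 0.744 × [1 + 0.69 × 0.37] = 0.744 × 1.2553 = 0.9339
MRP = 11.11% − 5.32% = 5.79%
E(R) = R_f + β_L × MRP = 5.32% + 0.9339 × 5.79% = 10.73%

10.73%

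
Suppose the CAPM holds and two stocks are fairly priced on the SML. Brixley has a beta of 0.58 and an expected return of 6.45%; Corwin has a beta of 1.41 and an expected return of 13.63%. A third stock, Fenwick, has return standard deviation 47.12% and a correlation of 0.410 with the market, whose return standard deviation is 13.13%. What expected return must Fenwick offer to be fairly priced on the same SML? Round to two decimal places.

MRP = (13.63% − 6.45%) / (1.41 − 0.58) = 8.6506%
R_f = 6.45% − 0.58 × 8.6506% = 1.4327%
β_Fenwick = ρ·σ_i/σ_m = 0.410 × 47.12 / 13.13 = 1.4714
E(R_Fenwick) = R_f + β × MRP = 1.4327% + 1.4714 × 8.6506% = 14.16%

14.16%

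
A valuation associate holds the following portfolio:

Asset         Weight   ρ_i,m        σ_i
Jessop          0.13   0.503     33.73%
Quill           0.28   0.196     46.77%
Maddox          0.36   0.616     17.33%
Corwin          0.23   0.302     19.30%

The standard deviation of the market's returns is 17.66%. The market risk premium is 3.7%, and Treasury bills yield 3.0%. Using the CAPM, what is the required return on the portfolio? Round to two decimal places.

β_Jessop = 0.503 × 33.73% / 17.66% = 0.9607
β_Quill = 0.196 × 46.77% / 17.66% = 0.5191
β_Maddox = 0.616 × 17.33% / 17.66% = 0.6045
β_Corwin = 0.302 × 19.30% / 17.66% = 0.3300
β_P = Σ w_i β_i = 0.13×0.9607 + 0.28×0.5191 + 0.36×0.6045 + 0.23×0.3300 = 0.5638
E(R_P) = R_f + β_P × MRP = 3.0% + 0.5638 × 3.7% = 5.09%

5.09%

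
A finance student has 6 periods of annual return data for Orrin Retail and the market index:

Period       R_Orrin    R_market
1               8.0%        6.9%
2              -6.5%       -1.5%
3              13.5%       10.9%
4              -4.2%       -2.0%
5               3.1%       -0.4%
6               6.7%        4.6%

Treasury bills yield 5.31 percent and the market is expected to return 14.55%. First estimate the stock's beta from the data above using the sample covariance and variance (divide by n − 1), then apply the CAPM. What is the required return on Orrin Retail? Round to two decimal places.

17.90%

Mean R_i = (8.0 − 6.5 + 13.5 − 4.2 + 3.1 + 6.7) / 6 = 3.4333%
Mean R_m = (6.9 − 1.5 + 10.9 − 2.0 − 0.4 + 4.6) / 6 = 3.0833%
Σ(R_i − R̄_i)(R_m − R̄_m) = 186.5633  ⇒  Cov = 186.5633 / 5 = 37.3127
Σ(R_m − R̄_m)² = 136.9483  ⇒  Var(R_m) = 136.9483 / 5 = 27.3897
β = Cov / Var(R_m) = 37.3127 / 27.3897 = 1.3623
MRP = 14.55% − 5.31% = 9.24%
E(R) = R_f + β × MRP = 5.31% + 1.3623 × 9.24% = 17.90%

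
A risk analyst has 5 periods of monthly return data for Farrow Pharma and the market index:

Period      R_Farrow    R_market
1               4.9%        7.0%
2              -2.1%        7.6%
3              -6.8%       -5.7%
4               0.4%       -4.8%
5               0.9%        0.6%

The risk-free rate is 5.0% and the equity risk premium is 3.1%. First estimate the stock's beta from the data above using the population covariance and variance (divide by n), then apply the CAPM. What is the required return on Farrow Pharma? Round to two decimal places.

Mean R_i = (4.9 − 2.1 − 6.8 + 0.4 + 0.9) / 5 = -0.5400%
Mean R_m = (7.0 + 7.6 − 5.7 − 4.8 + 0.6) / 5 = 0.9400%
Σ(R_i − R̄_i)(R_m − R̄_m) = 58.2580  ⇒  Cov = 58.2580 / 5 = 11.6516
Σ(R_m − R̄_m)² = 158.2320  ⇒  Var(R_m) = 158.2320 / 5 = 31.6464
β = Cov / Var(R_m) = 11.6516 / 31.6464 = 0.3682
E(R) = R_f + β × MRP = 5.0% + 0.3682 × 3.1% = 6.14%

6.14%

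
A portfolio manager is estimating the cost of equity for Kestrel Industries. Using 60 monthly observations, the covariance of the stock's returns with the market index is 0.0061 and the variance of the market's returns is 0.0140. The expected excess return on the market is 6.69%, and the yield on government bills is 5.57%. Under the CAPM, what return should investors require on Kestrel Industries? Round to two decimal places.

β = Cov(R_i, R_m) / Var(R_m) = 0.0061 / 0.0140 = 0.4357
E(R) = R_f + β × MRP = 5.57% + 0.4357 × 6.69% = 8.48%

8.48%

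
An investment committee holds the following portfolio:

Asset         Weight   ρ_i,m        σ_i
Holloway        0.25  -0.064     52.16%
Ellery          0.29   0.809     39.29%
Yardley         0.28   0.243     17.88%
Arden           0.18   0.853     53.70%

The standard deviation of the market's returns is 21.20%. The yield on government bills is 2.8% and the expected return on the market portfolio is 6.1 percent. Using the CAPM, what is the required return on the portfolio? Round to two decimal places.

5.58%

β_Holloway = -0.064 × 52.16% / 21.20% = -0.1575
β_Ellery = 0.809 × 39.29% / 21.20% = 1.4993
β_Yardley = 0.243 × 17.88% / 21.20% = 0.2049
β_Arden = 0.853 × 53.70% / 21.20% = 2.1607
β_P = Σ w_i β_i = 0.25×-0.1575 + 0.29×1.4993 + 0.28×0.2049 + 0.18×2.1607 = 0.8417
MRP = 6.1% − 2.8% = 3.30%
E(R_P) = R_f + β_P × MRP = 2.8% + 0.8417 × 3.3% = 5.58%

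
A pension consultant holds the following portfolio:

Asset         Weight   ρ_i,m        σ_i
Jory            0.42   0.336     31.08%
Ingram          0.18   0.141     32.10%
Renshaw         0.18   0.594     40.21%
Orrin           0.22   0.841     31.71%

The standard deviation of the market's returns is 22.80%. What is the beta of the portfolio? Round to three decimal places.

0.674

β_Jory = 0.336 × 31.08% / 22.80% = 0.4580
β_Ingram = 0.141 × 32.10% / 22.80% = 0.1985
β_Renshaw = 0.594 × 40.21% / 22.80% = 1.0476
β_Orrin = 0.841 × 31.71% / 22.80% = 1.1697
β_P = Σ w_i β_i = 0.42×0.4580 + 0.18×0.1985 + 0.18×1.0476 + 0.22×1.1697 = 0.6740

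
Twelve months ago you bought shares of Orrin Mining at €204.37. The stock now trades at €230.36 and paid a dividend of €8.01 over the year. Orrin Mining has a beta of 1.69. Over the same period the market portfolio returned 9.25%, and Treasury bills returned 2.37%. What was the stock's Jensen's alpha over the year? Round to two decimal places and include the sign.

Realised HPR = (P1 + D1 − P0) / P0 = (230.36 + 8.01 − 204.37) / 204.37 = 34.00 / 204.37 = 16.6365%
MRP = 9.25% − 2.37% = 6.88%
CAPM required = R_f + β·MRP = 2.37% + 1.69 × 6.88% = 13.9972%
α = realised − required = 16.6365% − 13.9972% = +2.64%

+2.64%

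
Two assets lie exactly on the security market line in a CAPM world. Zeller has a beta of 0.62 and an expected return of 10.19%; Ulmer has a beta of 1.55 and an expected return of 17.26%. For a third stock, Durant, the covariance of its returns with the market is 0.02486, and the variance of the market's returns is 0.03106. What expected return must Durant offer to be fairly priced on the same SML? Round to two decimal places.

11.56%

MRP = (17.26% − 10.19%) / (1.55 − 0.62) = 7.6022%
R_f = 10.19% − 0.62 × 7.6022% = 5.4766%
β_Durant = Cov / Var(R_m) = 0.02486 / 0.03106 = 0.8004
E(R_Durant) = R_f + β × MRP = 5.4766% + 0.8004 × 7.6022% = 11.56%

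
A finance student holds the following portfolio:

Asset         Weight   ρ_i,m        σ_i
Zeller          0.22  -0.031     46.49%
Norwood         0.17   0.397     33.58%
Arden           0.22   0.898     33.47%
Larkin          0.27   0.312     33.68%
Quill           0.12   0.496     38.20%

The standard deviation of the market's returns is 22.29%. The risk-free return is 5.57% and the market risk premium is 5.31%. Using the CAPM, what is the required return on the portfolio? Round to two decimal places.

8.83%

β_Zeller = -0.031 × 46.49% / 22.29% = -0.0647
β_Norwood = 0.397 × 33.58% / 22.29% = 0.5981
β_Arden = 0.898 × 33.47% / 22.29% = 1.3484
β_Larkin = 0.312 × 33.68% / 22.29% = 0.4714
β_Quill = 0.496 × 38.20% / 22.29% = 0.8500
β_P = Σ w_i β_i = 0.22×-0.0647 + 0.17×0.5981 + 0.22×1.3484 + 0.27×0.4714 + 0.12×0.8500 = 0.6134
E(R_P) = R_f + β_P × MRP = 5.57% + 0.6134 × 5.31% = 8.83%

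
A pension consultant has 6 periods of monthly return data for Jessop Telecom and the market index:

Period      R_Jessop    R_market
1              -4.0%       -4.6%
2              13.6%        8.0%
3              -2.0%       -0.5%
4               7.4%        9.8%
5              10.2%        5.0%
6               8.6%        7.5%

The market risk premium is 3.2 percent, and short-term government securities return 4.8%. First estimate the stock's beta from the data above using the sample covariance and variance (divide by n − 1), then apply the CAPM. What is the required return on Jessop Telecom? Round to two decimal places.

8.35%

Mean R_i = (-4.0 + 13.6 − 2.0 + 7.4 + 10.2 + 8.6) / 6 = 5.6333%
Mean R_m = (-4.6 + 8.0 − 0.5 + 9.8 + 5.0 + 7.5) / 6 = 4.2000%
Σ(R_i − R̄_i)(R_m − R̄_m) = 174.2600  ⇒  Cov = 174.2600 / 5 = 34.8520
Σ(R_m − R̄_m)² = 156.8600  ⇒  Var(R_m) = 156.8600 / 5 = 31.3720
β = Cov / Var(R_m) = 34.8520 / 31.3720 = 1.1109
E(R) = R_f + β × MRP = 4.8% + 1.1109 × 3.2% = 8.35%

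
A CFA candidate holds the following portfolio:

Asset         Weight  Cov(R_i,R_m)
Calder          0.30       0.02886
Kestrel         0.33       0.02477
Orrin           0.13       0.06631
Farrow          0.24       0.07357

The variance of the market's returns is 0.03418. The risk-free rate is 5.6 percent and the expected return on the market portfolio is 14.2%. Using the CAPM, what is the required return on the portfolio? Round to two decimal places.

β_Calder = 0.02886 / 0.03418 = 0.8444
β_Kestrel = 0.02477 / 0.03418 = 0.7247
β_Orrin = 0.06631 / 0.03418 = 1.9400
β_Farrow = 0.07357 / 0.03418 = 2.1524
β_P = Σ w_i β_i = 0.30×0.8444 + 0.33×0.7247 + 0.13×1.9400 + 0.24×2.1524 = 1.2612
MRP = 14.2% − 5.6% = 8.60%
E(R_P) = R_f + β_P × MRP = 5.6% + 1.2612 × 8.6% = 16.45%

16.45%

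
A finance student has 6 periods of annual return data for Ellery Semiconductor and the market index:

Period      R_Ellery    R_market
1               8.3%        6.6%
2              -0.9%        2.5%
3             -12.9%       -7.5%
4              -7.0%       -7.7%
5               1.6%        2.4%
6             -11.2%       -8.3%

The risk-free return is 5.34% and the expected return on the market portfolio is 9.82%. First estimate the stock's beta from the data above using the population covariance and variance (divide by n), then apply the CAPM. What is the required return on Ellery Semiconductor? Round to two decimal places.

Mean R_i = (8.3 − 0.9 − 12.9 − 7.0 + 1.6 − 11.2) / 6 = -3.6833%
Mean R_m = (6.6 + 2.5 − 7.5 − 7.7 + 2.4 − 8.3) / 6 = -2.0000%
Σ(R_i − R̄_i)(R_m − R̄_m) = 255.7800  ⇒  Cov = 255.7800 / 6 = 42.6300
Σ(R_m − R̄_m)² = 216.0000  ⇒  Var(R_m) = 216.0000 / 6 = 36.0000
β = Cov / Var(R_m) = 42.6300 / 36.0000 = 1.1842
MRP = 9.82% − 5.34% = 4.48%
E(R) = R_f + β × MRP = 5.34% + 1.1842 × 4.48% = 10.65%

10.65%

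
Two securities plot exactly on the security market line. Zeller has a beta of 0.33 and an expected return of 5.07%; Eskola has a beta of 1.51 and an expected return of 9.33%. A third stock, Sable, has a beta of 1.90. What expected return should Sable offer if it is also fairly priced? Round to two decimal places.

MRP (SML slope) = (9.33% − 5.07%) / (1.51 − 0.33) = 4.26% / 1.18 = 3.6102%
R_f (intercept) = 5.07% − 0.33 × 3.6102% = 3.8786%
E(R_Sable) = R_f + β × MRP = 3.8786% + 1.90 × 3.6102% = 10.74%

10.74%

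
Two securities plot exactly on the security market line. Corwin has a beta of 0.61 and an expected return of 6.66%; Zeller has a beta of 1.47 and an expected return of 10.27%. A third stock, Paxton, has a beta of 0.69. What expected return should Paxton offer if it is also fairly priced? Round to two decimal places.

MRP (SML slope) = (10.27% − 6.66%) / (1.47 − 0.61) = 3.61% / 0.86 = 4.1977%
R_f (intercept) = 6.66% − 0.61 × 4.1977% = 4.0994%
E(R_Paxton) = R_f + β × MRP = 4.0994% + 0.69 × 4.1977% = 7.00%

7.00%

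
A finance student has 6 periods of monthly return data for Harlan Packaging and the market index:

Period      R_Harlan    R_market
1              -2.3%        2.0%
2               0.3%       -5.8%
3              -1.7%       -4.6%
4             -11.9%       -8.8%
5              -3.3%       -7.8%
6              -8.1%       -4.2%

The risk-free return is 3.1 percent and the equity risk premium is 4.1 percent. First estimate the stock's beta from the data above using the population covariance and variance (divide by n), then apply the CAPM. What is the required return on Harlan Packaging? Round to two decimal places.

Mean R_i = (-2.3 + 0.3 − 1.7 − 11.9 − 3.3 − 8.1) / 6 = -4.5000%
Mean R_m = (2.0 − 5.8 − 4.6 − 8.8 − 7.8 − 4.2) / 6 = -4.8667%
Σ(R_i − R̄_i)(R_m − R̄_m) = 34.5600  ⇒  Cov = 34.5600 / 6 = 5.7600
Σ(R_m − R̄_m)² = 72.6133  ⇒  Var(R_m) = 72.6133 / 6 = 12.1022
β = Cov / Var(R_m) = 5.7600 / 12.1022 = 0.4759
E(R) = R_f + β × MRP = 3.1% + 0.4759 × 4.1% = 5.05%

5.05%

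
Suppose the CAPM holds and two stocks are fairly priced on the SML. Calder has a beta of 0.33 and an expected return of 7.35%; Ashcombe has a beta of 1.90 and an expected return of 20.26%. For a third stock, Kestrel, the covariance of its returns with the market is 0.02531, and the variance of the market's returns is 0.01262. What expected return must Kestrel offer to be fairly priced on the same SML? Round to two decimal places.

MRP = (20.26% − 7.35%) / (1.90 − 0.33) = 8.2229%
R_f = 7.35% − 0.33 × 8.2229% = 4.6364%
β_Kestrel = Cov / Var(R_m) = 0.02531 / 0.01262 = 2.0055
E(R_Kestrel) = R_f + β × MRP = 4.6364% + 2.0055 × 8.2229% = 21.13%

21.13%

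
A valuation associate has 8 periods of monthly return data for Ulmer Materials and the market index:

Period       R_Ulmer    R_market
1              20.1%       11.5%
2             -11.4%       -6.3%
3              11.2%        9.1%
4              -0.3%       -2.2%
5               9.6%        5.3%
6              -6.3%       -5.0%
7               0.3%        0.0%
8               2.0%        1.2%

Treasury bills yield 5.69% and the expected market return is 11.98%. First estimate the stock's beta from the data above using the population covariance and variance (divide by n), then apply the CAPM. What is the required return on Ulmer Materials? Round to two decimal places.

15.36%

Mean R_i = (20.1 − 11.4 + 11.2 − 0.3 + 9.6 − 6.3 + 0.3 + 2.0) / 8 = 3.1500%
Mean R_m = (11.5 − 6.3 + 9.1 − 2.2 + 5.3 − 5.0 + 0.0 + 1.2) / 8 = 1.7000%
Σ(R_i − R̄_i)(R_m − R̄_m) = 447.4900  ⇒  Cov = 447.4900 / 8 = 55.9363
Σ(R_m − R̄_m)² = 291.0000  ⇒  Var(R_m) = 291.0000 / 8 = 36.3750
β = Cov / Var(R_m) = 55.9363 / 36.3750 = 1.5378
MRP = 11.98% − 5.69% = 6.29%
E(R) = R_f + β × MRP = 5.69% + 1.5378 × 6.29% = 15.36%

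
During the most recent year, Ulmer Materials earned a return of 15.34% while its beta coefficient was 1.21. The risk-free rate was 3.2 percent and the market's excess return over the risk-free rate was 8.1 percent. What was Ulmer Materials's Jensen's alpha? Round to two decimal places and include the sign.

CAPM benchmark = R_f + β(R_m − R_f) = 3.2% + 1.21 × 8.1% = 13.0010%
α = actual − benchmark = 15.34% − 13.0010% = +2.34%

+2.34%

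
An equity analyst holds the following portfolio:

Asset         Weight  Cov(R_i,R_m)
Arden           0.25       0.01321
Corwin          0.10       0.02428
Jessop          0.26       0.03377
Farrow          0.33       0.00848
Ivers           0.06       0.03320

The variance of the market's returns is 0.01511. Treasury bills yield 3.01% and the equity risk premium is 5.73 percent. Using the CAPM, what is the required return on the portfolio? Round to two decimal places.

β_Arden = 0.01321 / 0.01511 = 0.8743
β_Corwin = 0.02428 / 0.01511 = 1.6069
β_Jessop = 0.03377 / 0.01511 = 2.2349
β_Farrow = 0.00848 / 0.01511 = 0.5612
β_Ivers = 0.03320 / 0.01511 = 2.1972
β_P = Σ w_i β_i = 0.25×0.8743 + 0.10×1.6069 + 0.26×2.2349 + 0.33×0.5612 + 0.06×2.1972 = 1.2774
E(R_P) = R_f + β_P × MRP = 3.01% + 1.2774 × 5.73% = 10.33%

10.33%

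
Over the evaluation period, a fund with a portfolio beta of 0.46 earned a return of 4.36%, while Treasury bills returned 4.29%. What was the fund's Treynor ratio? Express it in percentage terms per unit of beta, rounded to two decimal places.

0.15%

Treynor = (R_P − R_f) / β_P = (4.36% − 4.29%) / 0.4600 = 0.07% / 0.4600 = 0.15%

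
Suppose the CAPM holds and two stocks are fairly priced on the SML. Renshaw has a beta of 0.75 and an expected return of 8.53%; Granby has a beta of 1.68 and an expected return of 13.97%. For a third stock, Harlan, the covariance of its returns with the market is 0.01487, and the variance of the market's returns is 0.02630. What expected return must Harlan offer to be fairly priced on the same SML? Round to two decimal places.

MRP = (13.97% − 8.53%) / (1.68 − 0.75) = 5.8495%
R_f = 8.53% − 0.75 × 5.8495% = 4.1429%
β_Harlan = Cov / Var(R_m) = 0.01487 / 0.02630 = 0.5654
E(R_Harlan) = R_f + β × MRP = 4.1429% + 0.5654 × 5.8495% = 7.45%

7.45%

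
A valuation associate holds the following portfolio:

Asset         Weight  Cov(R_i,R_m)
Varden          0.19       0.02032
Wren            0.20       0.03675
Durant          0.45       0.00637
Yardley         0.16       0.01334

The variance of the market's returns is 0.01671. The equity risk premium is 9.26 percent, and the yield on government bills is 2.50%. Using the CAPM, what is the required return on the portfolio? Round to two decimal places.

11.48%

β_Varden = 0.02032 / 0.01671 = 1.2160
β_Wren = 0.03675 / 0.01671 = 2.1993
β_Durant = 0.00637 / 0.01671 = 0.3812
β_Yardley = 0.01334 / 0.01671 = 0.7983
β_P = Σ w_i β_i = 0.19×1.2160 + 0.20×2.1993 + 0.45×0.3812 + 0.16×0.7983 = 0.9702
E(R_P) = R_f + β_P × MRP = 2.50% + 0.9702 × 9.26% = 11.48%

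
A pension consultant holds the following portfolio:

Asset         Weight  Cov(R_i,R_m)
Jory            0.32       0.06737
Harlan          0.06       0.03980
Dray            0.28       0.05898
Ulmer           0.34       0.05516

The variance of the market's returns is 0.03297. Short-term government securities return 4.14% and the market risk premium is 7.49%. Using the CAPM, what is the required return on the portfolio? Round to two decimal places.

17.59%

β_Jory = 0.06737 / 0.03297 = 2.0434
β_Harlan = 0.03980 / 0.03297 = 1.2072
β_Dray = 0.05898 / 0.03297 = 1.7889
β_Ulmer = 0.05516 / 0.03297 = 1.6730
β_P = Σ w_i β_i = 0.32×2.0434 + 0.06×1.2072 + 0.28×1.7889 + 0.34×1.6730 = 1.7960
E(R_P) = R_f + β_P × MRP = 4.14% + 1.7960 × 7.49% = 17.59%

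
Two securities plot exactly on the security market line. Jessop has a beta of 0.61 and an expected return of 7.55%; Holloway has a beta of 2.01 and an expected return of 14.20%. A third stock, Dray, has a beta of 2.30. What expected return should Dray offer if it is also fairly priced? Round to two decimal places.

15.58%

MRP (SML slope) = (14.20% − 7.55%) / (2.01 − 0.61) = 6.65% / 1.40 = 4.7500%
R_f (intercept) = 7.55% − 0.61 × 4.7500% = 4.6525%
E(R_Dray) = R_f + β × MRP = 4.6525% + 2.30 × 4.7500% = 15.58%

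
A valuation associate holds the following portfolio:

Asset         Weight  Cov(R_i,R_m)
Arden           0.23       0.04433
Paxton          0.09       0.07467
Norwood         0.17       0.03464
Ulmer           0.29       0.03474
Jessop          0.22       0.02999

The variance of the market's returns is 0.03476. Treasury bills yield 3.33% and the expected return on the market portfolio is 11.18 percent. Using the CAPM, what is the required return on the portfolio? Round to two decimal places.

β_Arden = 0.04433 / 0.03476 = 1.2753
β_Paxton = 0.07467 / 0.03476 = 2.1482
β_Norwood = 0.03464 / 0.03476 = 0.9965
β_Ulmer = 0.03474 / 0.03476 = 0.9994
β_Jessop = 0.02999 / 0.03476 = 0.8628
β_P = Σ w_i β_i = 0.23×1.2753 + 0.09×2.1482 + 0.17×0.9965 + 0.29×0.9994 + 0.22×0.8628 = 1.1357
MRP = 11.18% − 3.33% = 7.85%
E(R_P) = R_f + β_P × MRP = 3.33% + 1.1357 × 7.85% = 12.25%

12.25%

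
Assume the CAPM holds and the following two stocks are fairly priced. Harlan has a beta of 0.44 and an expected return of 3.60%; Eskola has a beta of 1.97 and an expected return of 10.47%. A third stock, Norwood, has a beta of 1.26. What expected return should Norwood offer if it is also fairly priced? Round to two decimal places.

7.28%

MRP (SML slope) = (10.47% − 3.60%) / (1.97 − 0.44) = 6.87% / 1.53 = 4.4902%
R_f (intercept) = 3.60% − 0.44 × 4.4902% = 1.6243%
E(R_Norwood) = R_f + β × MRP = 1.6243% + 1.26 × 4.4902% = 7.28%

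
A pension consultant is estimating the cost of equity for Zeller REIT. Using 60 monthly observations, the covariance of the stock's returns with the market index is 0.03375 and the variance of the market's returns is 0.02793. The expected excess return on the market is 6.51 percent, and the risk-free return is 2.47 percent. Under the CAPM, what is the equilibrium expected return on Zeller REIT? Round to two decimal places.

β = Cov(R_i, R_m) / Var(R_m) = 0.03375 / 0.02793 = 1.2084
E(R) = R_f + β × MRP = 2.47% + 1.2084 × 6.51% = 10.34%

10.34%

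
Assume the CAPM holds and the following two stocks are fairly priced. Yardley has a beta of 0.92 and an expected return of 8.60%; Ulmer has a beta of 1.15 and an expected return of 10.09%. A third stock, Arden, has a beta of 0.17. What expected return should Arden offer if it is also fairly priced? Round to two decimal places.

3.74%

MRP (SML slope) = (10.09% − 8.60%) / (1.15 − 0.92) = 1.49% / 0.23 = 6.4783%
R_f (intercept) = 8.60% − 0.92 × 6.4783% = 2.6400%
E(R_Arden) = R_f + β × MRP = 2.6400% + 0.17 × 6.4783% = 3.74%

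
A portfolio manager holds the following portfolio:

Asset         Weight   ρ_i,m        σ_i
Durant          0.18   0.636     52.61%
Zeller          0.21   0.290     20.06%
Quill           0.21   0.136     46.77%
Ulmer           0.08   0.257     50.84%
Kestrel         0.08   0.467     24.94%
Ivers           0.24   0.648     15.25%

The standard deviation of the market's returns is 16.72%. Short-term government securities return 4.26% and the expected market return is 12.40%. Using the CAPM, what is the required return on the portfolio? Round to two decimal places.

10.55%

β_Durant = 0.636 × 52.61% / 16.72% = 2.0012
β_Zeller = 0.290 × 20.06% / 16.72% = 0.3479
β_Quill = 0.136 × 46.77% / 16.72% = 0.3804
β_Ulmer = 0.257 × 50.84% / 16.72% = 0.7815
β_Kestrel = 0.467 × 24.94% / 16.72% = 0.6966
β_Ivers = 0.648 × 15.25% / 16.72% = 0.5910
β_P = Σ w_i β_i = 0.18×2.0012 + 0.21×0.3479 + 0.21×0.3804 + 0.08×0.7815 + 0.08×0.6966 + 0.24×0.5910 = 0.7732
MRP = 12.40% − 4.26% = 8.14%
E(R_P) = R_f + β_P × MRP = 4.26% + 0.7732 × 8.14% = 10.55%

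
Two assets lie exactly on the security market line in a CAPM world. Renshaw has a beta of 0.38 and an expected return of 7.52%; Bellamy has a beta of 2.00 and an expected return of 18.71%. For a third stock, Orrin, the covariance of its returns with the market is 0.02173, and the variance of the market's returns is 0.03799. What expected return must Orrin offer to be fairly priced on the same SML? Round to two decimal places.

MRP = (18.71% − 7.52%) / (2.00 − 0.38) = 6.9074%
R_f = 7.52% − 0.38 × 6.9074% = 4.8952%
β_Orrin = Cov / Var(R_m) = 0.02173 / 0.03799 = 0.5720
E(R_Orrin) = R_f + β × MRP = 4.8952% + 0.5720 × 6.9074% = 8.85%

8.85%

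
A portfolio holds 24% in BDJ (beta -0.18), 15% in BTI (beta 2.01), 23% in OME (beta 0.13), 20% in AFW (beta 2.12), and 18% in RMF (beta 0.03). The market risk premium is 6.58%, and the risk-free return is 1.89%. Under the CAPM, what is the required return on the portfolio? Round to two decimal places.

6.61%

β_P = Σ w_i β_i = 0.24×-0.18 + 0.15×2.01 + 0.23×0.13 + 0.20×2.12 + 0.18×0.03 = 0.7176
E(R_P) = R_f + β_P × MRP = 1.89% + 0.7176 × 6.58% = 6.61%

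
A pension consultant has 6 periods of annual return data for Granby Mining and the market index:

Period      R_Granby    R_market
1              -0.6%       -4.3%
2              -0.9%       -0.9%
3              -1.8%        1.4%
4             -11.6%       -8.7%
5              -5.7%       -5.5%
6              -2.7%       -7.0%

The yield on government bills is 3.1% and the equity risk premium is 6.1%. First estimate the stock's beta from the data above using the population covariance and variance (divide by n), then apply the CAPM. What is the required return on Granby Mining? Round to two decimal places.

Mean R_i = (-0.6 − 0.9 − 1.8 − 11.6 − 5.7 − 2.7) / 6 = -3.8833%
Mean R_m = (-4.3 − 0.9 + 1.4 − 8.7 − 5.5 − 7.0) / 6 = -4.1667%
Σ(R_i − R̄_i)(R_m − R̄_m) = 54.9567  ⇒  Cov = 54.9567 / 6 = 9.1595
Σ(R_m − R̄_m)² = 72.0333  ⇒  Var(R_m) = 72.0333 / 6 = 12.0056
β = Cov / Var(R_m) = 9.1595 / 12.0056 = 0.7629
E(R) = R_f + β × MRP = 3.1% + 0.7629 × 6.1% = 7.75%

7.75%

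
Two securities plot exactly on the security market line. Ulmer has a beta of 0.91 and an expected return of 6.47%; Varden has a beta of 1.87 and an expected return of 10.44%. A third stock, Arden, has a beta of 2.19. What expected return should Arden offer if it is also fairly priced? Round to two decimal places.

11.76%

MRP (SML slope) = (10.44% − 6.47%) / (1.87 − 0.91) = 3.97% / 0.96 = 4.1354%
R_f (intercept) = 6.47% − 0.91 × 4.1354% = 2.7068%
E(R_Arden) = R_f + β × MRP = 2.7068% + 2.19 × 4.1354% = 11.76%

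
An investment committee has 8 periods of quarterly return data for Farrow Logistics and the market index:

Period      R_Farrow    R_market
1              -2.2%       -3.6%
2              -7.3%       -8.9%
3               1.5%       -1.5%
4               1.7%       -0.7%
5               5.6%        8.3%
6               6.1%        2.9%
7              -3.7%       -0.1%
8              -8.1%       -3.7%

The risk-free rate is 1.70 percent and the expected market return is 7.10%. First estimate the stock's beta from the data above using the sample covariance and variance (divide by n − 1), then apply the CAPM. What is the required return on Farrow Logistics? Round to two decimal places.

Mean R_i = (-2.2 − 7.3 + 1.5 + 1.7 + 5.6 + 6.1 − 3.7 − 8.1) / 8 = -0.8000%
Mean R_m = (-3.6 − 8.9 − 1.5 − 0.7 + 8.3 + 2.9 − 0.1 − 3.7) / 8 = -0.9125%
Σ(R_i − R̄_i)(R_m − R̄_m) = 158.1200  ⇒  Cov = 158.1200 / 7 = 22.5886
Σ(R_m − R̄_m)² = 179.2488  ⇒  Var(R_m) = 179.2488 / 7 = 25.6070
β = Cov / Var(R_m) = 22.5886 / 25.6070 = 0.8821
MRP = 7.10% − 1.70% = 5.40%
E(R) = R_f + β × MRP = 1.70% + 0.8821 × 5.40% = 6.46%

6.46%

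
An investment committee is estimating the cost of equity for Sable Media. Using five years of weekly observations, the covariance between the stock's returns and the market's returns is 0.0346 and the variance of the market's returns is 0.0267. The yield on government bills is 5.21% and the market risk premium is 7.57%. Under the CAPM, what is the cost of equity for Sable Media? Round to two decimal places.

β = Cov(R_i, R_m) / Var(R_m) = 0.0346 / 0.0267 = 1.2959
E(R) = R_f + β × MRP = 5.21% + 1.2959 × 7.57% = 15.02%

15.02%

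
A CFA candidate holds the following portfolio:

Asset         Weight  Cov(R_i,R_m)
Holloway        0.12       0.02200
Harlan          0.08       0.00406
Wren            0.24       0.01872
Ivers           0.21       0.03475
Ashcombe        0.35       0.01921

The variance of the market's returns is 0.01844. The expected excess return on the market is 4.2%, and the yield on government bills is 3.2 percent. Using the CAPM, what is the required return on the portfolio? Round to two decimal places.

β_Holloway = 0.02200 / 0.01844 = 1.1931
β_Harlan = 0.00406 / 0.01844 = 0.2202
β_Wren = 0.01872 / 0.01844 = 1.0152
β_Ivers = 0.03475 / 0.01844 = 1.8845
β_Ashcombe = 0.01921 / 0.01844 = 1.0418
β_P = Σ w_i β_i = 0.12×1.1931 + 0.08×0.2202 + 0.24×1.0152 + 0.21×1.8845 + 0.35×1.0418 = 1.1648
E(R_P) = R_f + β_P × MRP = 3.2% + 1.1648 × 4.2% = 8.09%

8.09%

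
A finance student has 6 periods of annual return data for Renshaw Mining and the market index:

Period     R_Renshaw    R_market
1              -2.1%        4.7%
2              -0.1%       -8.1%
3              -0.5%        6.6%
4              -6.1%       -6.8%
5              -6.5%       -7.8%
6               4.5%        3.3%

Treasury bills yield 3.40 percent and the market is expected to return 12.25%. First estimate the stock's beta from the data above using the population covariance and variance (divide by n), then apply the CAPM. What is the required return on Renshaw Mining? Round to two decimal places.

Mean R_i = (-2.1 − 0.1 − 0.5 − 6.1 − 6.5 + 4.5) / 6 = -1.8000%
Mean R_m = (4.7 − 8.1 + 6.6 − 6.8 − 7.8 + 3.3) / 6 = -1.3500%
Σ(R_i − R̄_i)(R_m − R̄_m) = 80.0900  ⇒  Cov = 80.0900 / 6 = 13.3483
Σ(R_m − R̄_m)² = 238.2950  ⇒  Var(R_m) = 238.2950 / 6 = 39.7158
β = Cov / Var(R_m) = 13.3483 / 39.7158 = 0.3361
MRP = 12.25% − 3.40% = 8.85%
E(R) = R_f + β × MRP = 3.40% + 0.3361 × 8.85% = 6.37%

6.37%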